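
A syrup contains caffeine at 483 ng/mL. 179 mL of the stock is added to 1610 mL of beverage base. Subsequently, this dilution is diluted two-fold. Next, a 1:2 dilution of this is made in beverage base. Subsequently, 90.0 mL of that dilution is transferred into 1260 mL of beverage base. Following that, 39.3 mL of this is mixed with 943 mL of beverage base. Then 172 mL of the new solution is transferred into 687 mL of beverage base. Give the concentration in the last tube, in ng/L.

Overall dilution factor = 9.994 × 2 × 2 × 15 × 24.99 × 4.994 = 7.49 × 10⁴.
483 ng/mL / 7.49 × 10⁴ = 6.45 × 10⁻³ ng/mL = 6.45 ng/L.

6.45 ng/L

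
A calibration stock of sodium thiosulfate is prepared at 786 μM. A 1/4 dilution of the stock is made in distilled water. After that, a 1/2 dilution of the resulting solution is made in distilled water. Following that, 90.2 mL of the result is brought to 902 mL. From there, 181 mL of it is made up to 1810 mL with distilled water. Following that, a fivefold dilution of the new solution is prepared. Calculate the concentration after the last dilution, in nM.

Overall dilution factor = 4 × 2 × 10 × 10 × 5 = 4000.
786 μM / 4000 = 0.197 μM = 196 nM.

196 nM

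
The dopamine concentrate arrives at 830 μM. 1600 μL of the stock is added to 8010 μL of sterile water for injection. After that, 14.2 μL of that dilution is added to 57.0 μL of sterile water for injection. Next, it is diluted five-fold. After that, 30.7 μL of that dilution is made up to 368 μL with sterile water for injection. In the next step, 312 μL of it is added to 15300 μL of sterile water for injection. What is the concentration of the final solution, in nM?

Overall dilution factor = 6.006 × 5.014 × 5 × 11.99 × 50.04 = 9.03 × 10⁴.
830 μM / 9.03 × 10⁴ = 9.19 × 10⁻³ μM = 9.19 nM.

9.19 nM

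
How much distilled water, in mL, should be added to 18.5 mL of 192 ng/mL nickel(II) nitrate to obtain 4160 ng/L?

835 mL

4160 ng/L = 4.16 ng/mL.
V₂ = C₁V₁/C₂ = 192 × 18.5 / 4.16 = 854 mL.
Diluent to add = V₂ − V₁ = 854 − 18.5 = 835 mL.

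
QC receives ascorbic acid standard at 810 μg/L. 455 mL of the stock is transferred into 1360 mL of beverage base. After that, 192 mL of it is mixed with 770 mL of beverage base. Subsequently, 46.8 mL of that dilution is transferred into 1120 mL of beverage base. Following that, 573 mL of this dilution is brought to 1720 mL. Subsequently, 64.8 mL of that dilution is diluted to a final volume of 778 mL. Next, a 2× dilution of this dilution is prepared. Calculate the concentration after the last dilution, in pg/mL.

22.6 pg/mL

Overall dilution factor = 3.989 × 5.010 × 24.93 × 3.002 × 12.01 × 2 = 3.59 × 10⁴.
810 μg/L / 3.59 × 10⁴ = 0.0226 μg/L = 22.6 pg/mL.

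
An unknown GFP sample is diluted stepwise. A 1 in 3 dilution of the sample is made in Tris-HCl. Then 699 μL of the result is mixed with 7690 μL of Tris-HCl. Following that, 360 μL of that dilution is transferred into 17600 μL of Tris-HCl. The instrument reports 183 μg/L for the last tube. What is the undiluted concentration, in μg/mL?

329 μg/mL

Overall dilution factor = 3 × 12.00 × 49.89 = 1796.
Original = 183 μg/L × 1796 = 3.29 × 10⁵ μg/L = 329 μg/mL.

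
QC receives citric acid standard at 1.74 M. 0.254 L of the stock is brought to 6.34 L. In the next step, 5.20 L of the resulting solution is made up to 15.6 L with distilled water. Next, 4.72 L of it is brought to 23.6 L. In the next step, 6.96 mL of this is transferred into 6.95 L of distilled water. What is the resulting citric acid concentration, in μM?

4.65 μM

Overall dilution factor = 24.96 × 3 × 5 × 999.6 = 3.74 × 10⁵.
1.74 M / 3.74 × 10⁵ = 4.65 × 10⁻⁶ M = 4.65 μM.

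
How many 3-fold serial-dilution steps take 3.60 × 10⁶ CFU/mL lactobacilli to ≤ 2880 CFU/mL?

7

Need 3ⁿ ≥ 1250, so n ≥ log(1250)/log(3) = 6.49.
Minimum whole steps: n = 7.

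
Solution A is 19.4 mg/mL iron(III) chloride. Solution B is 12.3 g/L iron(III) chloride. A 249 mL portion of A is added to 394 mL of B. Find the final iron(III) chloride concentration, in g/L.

15.0 g/L

C_B = 12.3 g/L = 12.3 mg/mL.
C_mix = (C_A·V_A + C_B·V_B)/(V_A + V_B) = (19.4×249 + 12.3×394) / 643.0 = 15.0 mg/mL = 15.0 g/L.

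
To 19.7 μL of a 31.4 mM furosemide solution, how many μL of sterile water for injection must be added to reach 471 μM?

471 μM = 0.471 mM.
V₂ = C₁V₁/C₂ = 31.4 × 19.7 / 0.471 = 1313 μL.
Diluent to add = V₂ − V₁ = 1313 − 19.7 = 1290 μL.

1290 μL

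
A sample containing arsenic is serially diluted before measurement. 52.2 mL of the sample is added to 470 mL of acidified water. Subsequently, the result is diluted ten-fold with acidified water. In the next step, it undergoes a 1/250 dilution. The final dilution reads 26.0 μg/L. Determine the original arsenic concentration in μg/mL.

Overall dilution factor = 10.00 × 10 × 250 = 2.50 × 10⁴.
Original = 26.0 μg/L × 2.50 × 10⁴ = 6.50 × 10⁵ μg/L = 650 μg/mL.

650 μg/mL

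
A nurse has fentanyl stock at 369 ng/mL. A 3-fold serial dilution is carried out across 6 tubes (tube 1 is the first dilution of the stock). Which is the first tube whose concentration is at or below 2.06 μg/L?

tube 5

Tube n has concentration 369 ng/mL / 3ⁿ.
Need 3ⁿ ≥ 369 ng/mL / 2.06 μg/L = 179, so n ≥ 4.72.
First such tube: n = 5.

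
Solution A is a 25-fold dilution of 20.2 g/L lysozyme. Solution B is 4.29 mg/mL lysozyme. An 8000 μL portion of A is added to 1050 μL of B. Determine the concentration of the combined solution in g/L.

1.21 g/L

C_A = 20.2 g/L / 25 = 0.808 g/L.
C_B = 4.29 mg/mL = 4.29 g/L.
C_mix = (C_A·V_A + C_B·V_B)/(V_A + V_B) = (0.808×8000 + 4.29×1050) / 9050 = 1.21 g/L.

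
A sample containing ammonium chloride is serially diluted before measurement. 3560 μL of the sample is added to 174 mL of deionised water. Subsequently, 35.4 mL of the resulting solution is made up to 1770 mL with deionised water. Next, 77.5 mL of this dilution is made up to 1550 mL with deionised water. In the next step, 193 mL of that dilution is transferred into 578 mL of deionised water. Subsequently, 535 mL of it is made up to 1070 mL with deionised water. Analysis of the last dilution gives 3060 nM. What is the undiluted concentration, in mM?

1220 mM

Overall dilution factor = 49.88 × 50 × 20 × 3.995 × 2 = 3.98 × 10⁵.
Original = 3060 nM × 3.98 × 10⁵ = 1.22 × 10⁹ nM = 1220 mM.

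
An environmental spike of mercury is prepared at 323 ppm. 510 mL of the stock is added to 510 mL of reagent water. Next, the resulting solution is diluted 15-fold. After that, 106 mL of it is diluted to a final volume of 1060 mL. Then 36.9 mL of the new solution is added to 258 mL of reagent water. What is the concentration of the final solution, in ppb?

Overall dilution factor = 2 × 15 × 10 × 7.992 = 2398.
323 ppm / 2398 = 0.135 ppm = 135 ppb.

135 ppb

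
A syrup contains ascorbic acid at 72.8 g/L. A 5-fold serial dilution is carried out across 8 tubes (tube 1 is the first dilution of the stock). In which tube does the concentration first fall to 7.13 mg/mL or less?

Tube n has concentration 72.8 g/L / 5ⁿ.
Need 5ⁿ ≥ 72.8 g/L / 7.13 mg/mL = 10.2, so n ≥ 1.44.
First such tube: n = 2.

tube 2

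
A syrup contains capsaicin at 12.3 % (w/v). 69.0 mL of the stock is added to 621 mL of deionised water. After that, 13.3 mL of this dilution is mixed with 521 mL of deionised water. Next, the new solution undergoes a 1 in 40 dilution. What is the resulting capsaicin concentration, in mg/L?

7.65 mg/L

Overall dilution factor = 10 × 40.17 × 40 = 1.61 × 10⁴.
12.3 % (w/v) / 1.61 × 10⁴ = 7.65 × 10⁻⁴ % (w/v) = 7.65 mg/L.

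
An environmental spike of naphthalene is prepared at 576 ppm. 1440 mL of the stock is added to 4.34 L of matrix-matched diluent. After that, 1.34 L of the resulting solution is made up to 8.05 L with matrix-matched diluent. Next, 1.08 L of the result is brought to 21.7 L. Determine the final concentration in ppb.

1190 ppb

Overall dilution factor = 4.014 × 6.007 × 20.09 = 484.
576 ppm / 484 = 1.19 ppm = 1190 ppb.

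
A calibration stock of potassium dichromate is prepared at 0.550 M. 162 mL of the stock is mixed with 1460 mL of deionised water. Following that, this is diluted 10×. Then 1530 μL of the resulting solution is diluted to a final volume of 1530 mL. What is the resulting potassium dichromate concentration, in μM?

Overall dilution factor = 10.01 × 10 × 1000 = 1.00 × 10⁵.
0.550 M / 1.00 × 10⁵ = 5.49 × 10⁻⁶ M = 5.49 μM.

5.49 μM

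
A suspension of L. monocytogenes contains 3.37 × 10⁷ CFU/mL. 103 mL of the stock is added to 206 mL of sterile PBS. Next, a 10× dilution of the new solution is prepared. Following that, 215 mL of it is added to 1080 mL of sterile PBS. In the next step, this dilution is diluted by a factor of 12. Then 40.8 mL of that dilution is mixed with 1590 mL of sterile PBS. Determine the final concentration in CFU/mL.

389 CFU/mL

Overall dilution factor = 3 × 10 × 6.023 × 12 × 39.97 = 8.67 × 10⁴.
3.37 × 10⁷ CFU/mL / 8.67 × 10⁴ = 389 CFU/mL.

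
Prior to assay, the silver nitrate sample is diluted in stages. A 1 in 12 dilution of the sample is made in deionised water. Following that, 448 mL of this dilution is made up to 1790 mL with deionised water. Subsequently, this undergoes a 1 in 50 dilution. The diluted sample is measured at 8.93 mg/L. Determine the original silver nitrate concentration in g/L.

Overall dilution factor = 12 × 3.996 × 50 = 2397.
Original = 8.93 mg/L × 2397 = 2.14 × 10⁴ mg/L = 21.4 g/L.

21.4 g/L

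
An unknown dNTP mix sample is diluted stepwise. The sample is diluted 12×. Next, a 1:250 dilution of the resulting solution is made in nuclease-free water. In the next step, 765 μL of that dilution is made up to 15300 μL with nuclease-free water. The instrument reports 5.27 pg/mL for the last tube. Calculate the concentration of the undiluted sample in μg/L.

Overall dilution factor = 12 × 250 × 20 = 6.00 × 10⁴.
Original = 5.27 pg/mL × 6.00 × 10⁴ = 3.16 × 10⁵ pg/mL = 316 μg/L.

316 μg/L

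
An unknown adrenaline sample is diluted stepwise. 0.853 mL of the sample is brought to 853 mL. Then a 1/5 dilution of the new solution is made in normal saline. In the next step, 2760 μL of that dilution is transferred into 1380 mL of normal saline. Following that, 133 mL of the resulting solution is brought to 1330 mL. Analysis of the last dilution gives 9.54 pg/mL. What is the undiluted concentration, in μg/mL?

Overall dilution factor = 1000 × 5 × 501 × 10 = 2.51 × 10⁷.
Original = 9.54 pg/mL × 2.51 × 10⁷ = 2.39 × 10⁸ pg/mL = 239 μg/mL.

239 μg/mL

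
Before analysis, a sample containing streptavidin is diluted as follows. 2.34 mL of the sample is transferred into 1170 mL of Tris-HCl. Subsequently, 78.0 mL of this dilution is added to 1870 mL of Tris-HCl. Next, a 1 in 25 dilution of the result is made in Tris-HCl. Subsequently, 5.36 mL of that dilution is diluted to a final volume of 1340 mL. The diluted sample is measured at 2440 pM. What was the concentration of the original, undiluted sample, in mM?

191 mM

Overall dilution factor = 501 × 24.97 × 25 × 250 = 7.82 × 10⁷.
Original = 2440 pM × 7.82 × 10⁷ = 1.91 × 10¹¹ pM = 191 mM.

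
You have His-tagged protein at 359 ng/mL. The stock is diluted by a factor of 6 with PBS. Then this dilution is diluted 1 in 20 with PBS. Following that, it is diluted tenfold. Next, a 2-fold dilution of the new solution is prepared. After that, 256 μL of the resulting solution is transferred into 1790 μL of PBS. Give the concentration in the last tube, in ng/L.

Overall dilution factor = 6 × 20 × 10 × 2 × 7.992 = 1.92 × 10⁴.
359 ng/mL / 1.92 × 10⁴ = 0.0187 ng/mL = 18.7 ng/L.

18.7 ng/L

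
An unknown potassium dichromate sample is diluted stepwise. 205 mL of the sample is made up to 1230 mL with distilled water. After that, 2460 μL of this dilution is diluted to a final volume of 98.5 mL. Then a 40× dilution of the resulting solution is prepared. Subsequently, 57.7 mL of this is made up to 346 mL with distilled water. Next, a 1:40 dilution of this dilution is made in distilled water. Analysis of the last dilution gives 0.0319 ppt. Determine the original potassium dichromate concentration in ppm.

Overall dilution factor = 6 × 40.04 × 40 × 5.997 × 40 = 2.31 × 10⁶.
Original = 0.0319 ppt × 2.31 × 10⁶ = 7.35 × 10⁴ ppt = 0.0735 ppm.

0.0735 ppm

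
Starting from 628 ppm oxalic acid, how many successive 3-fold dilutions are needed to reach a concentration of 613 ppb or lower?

Need 3ⁿ ≥ 1024, so n ≥ log(1024)/log(3) = 6.31.
Minimum whole steps: n = 7.

7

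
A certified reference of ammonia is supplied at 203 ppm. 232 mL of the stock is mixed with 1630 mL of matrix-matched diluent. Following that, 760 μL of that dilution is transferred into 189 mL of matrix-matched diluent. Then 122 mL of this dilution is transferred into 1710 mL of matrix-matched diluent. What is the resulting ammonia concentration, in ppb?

Overall dilution factor = 8.026 × 249.7 × 15.02 = 3.01 × 10⁴.
203 ppm / 3.01 × 10⁴ = 6.75 × 10⁻³ ppm = 6.75 ppb.

6.75 ppb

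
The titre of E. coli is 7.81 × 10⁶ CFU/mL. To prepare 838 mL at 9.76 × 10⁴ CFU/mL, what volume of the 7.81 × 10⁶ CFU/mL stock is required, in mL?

V₁ = C₂V₂/C₁ = 9.76 × 10⁴ × 838 / 7.81 × 10⁶ = 10.5 mL.

10.5 mL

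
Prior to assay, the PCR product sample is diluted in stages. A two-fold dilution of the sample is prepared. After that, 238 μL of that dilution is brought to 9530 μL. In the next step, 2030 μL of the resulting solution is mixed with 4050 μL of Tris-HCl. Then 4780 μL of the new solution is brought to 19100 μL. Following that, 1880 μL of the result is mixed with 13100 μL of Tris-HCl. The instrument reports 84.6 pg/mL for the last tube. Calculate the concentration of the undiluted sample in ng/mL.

Overall dilution factor = 2 × 40.04 × 2.995 × 3.996 × 7.968 = 7637.
Original = 84.6 pg/mL × 7637 = 6.46 × 10⁵ pg/mL = 646 ng/mL.

646 ng/mL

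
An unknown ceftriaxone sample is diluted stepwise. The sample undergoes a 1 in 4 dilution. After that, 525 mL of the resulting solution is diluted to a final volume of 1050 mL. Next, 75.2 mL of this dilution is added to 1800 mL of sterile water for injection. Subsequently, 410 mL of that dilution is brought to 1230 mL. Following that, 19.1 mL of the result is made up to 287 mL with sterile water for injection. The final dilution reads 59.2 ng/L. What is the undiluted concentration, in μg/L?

Overall dilution factor = 4 × 2 × 24.94 × 3 × 15.03 = 8993.
Original = 59.2 ng/L × 8993 = 5.32 × 10⁵ ng/L = 532 μg/L.

532 μg/L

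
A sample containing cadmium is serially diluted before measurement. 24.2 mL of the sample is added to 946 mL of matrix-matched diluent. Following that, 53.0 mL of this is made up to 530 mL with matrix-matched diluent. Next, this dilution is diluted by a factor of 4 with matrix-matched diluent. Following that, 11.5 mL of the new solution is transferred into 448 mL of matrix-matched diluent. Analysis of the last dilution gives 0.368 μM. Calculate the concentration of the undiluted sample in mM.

23.6 mM

Overall dilution factor = 40.09 × 10 × 4 × 39.96 = 6.41 × 10⁴.
Original = 0.368 μM × 6.41 × 10⁴ = 2.36 × 10⁴ μM = 23.6 mM.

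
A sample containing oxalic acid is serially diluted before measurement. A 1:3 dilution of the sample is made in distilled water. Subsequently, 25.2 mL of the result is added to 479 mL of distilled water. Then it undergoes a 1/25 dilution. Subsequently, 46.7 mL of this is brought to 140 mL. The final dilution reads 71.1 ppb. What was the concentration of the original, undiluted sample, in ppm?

320 ppm

Overall dilution factor = 3 × 20.01 × 25 × 2.998 = 4499.
Original = 71.1 ppb × 4499 = 3.20 × 10⁵ ppb = 320 ppm.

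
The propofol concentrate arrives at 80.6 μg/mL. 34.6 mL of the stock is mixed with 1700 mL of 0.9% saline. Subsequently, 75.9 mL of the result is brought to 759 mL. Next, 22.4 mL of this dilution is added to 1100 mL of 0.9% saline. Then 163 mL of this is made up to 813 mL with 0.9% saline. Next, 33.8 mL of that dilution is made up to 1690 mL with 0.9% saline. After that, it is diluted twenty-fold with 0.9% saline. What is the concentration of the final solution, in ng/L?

Overall dilution factor = 50.13 × 10 × 50.11 × 4.988 × 50 × 20 = 1.25 × 10⁸.
80.6 μg/mL / 1.25 × 10⁸ = 6.43 × 10⁻⁷ μg/mL = 0.643 ng/L.

0.643 ng/L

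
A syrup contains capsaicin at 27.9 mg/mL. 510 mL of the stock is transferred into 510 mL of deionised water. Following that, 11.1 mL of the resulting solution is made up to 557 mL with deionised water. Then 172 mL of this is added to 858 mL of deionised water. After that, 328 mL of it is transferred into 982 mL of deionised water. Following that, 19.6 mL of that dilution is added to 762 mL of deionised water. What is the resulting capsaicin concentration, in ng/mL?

Overall dilution factor = 2 × 50.18 × 5.988 × 3.994 × 39.88 = 9.57 × 10⁴.
27.9 mg/mL / 9.57 × 10⁴ = 2.91 × 10⁻⁴ mg/mL = 291 ng/mL.

291 ng/mL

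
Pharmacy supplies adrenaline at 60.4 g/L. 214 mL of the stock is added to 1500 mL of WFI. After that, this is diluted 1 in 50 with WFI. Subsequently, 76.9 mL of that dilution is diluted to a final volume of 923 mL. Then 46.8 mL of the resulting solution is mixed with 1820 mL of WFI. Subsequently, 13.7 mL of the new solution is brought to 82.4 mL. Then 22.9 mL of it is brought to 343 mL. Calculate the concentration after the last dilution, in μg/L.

3.50 μg/L

Overall dilution factor = 8.009 × 50 × 12.00 × 39.89 × 6.015 × 14.98 = 1.73 × 10⁷.
60.4 g/L / 1.73 × 10⁷ = 3.50 × 10⁻⁶ g/L = 3.50 μg/L.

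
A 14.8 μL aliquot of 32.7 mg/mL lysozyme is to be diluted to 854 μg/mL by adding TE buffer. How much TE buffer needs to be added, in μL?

552 μL

854 μg/mL = 0.854 mg/mL.
V₂ = C₁V₁/C₂ = 32.7 × 14.8 / 0.854 = 567 μL.
Diluent to add = V₂ − V₁ = 567 − 14.8 = 552 μL.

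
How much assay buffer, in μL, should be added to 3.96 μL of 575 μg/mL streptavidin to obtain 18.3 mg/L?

120 μL

18.3 mg/L = 18.3 μg/mL.
V₂ = C₁V₁/C₂ = 575 × 3.96 / 18.3 = 124 μL.
Diluent to add = V₂ − V₁ = 124 − 3.96 = 120 μL.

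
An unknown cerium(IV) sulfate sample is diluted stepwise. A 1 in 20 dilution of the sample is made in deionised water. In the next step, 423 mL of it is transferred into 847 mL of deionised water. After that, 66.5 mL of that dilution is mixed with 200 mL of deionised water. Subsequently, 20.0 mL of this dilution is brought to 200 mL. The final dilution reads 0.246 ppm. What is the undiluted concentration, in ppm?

Overall dilution factor = 20 × 3.002 × 4.008 × 10 = 2406.
Original = 0.246 ppm × 2406 = 592 ppm.

592 ppm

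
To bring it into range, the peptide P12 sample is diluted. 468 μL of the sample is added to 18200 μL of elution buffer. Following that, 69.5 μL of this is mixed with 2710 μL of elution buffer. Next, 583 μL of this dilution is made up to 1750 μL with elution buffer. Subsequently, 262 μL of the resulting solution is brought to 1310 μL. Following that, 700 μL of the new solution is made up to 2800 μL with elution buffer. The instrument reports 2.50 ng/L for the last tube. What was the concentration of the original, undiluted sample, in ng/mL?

Overall dilution factor = 39.89 × 39.99 × 3.002 × 5 × 4 = 9.58 × 10⁴.
Original = 2.50 ng/L × 9.58 × 10⁴ = 2.39 × 10⁵ ng/L = 239 ng/mL.

239 ng/mL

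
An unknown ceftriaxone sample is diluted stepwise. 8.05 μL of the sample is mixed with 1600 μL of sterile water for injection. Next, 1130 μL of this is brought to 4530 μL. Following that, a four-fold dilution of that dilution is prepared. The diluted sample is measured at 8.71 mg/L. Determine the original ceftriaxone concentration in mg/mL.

Overall dilution factor = 199.8 × 4.009 × 4 = 3203.
Original = 8.71 mg/L × 3203 = 2.79 × 10⁴ mg/L = 27.9 mg/mL.

27.9 mg/mL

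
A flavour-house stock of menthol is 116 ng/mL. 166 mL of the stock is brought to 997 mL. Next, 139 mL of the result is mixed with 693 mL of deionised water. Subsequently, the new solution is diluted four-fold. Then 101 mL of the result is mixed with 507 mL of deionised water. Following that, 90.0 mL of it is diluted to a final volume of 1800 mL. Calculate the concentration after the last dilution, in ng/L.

6.70 ng/L

Overall dilution factor = 6.006 × 5.986 × 4 × 6.020 × 20 = 1.73 × 10⁴.
116 ng/mL / 1.73 × 10⁴ = 6.70 × 10⁻³ ng/mL = 6.70 ng/L.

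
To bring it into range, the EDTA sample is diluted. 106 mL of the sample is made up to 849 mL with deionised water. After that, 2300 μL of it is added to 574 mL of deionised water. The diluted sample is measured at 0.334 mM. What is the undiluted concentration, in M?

0.670 M

Overall dilution factor = 8.009 × 250.6 = 2007.
Original = 0.334 mM × 2007 = 670 mM = 0.670 M.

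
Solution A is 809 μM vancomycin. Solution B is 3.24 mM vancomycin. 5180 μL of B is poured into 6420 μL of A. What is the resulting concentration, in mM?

1.89 mM

C_B = 3.24 mM = 3240 μM.
C_mix = (C_A·V_A + C_B·V_B)/(V_A + V_B) = (809×6420 + 3240×5180) / 11600 = 1895 μM = 1.89 mM.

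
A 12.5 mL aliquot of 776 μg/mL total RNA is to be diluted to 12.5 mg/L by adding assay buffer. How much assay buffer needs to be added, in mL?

12.5 mg/L = 12.5 μg/mL.
V₂ = C₁V₁/C₂ = 776 × 12.5 / 12.5 = 776 mL.
Diluent to add = V₂ − V₁ = 776 − 12.5 = 764 mL.

764 mL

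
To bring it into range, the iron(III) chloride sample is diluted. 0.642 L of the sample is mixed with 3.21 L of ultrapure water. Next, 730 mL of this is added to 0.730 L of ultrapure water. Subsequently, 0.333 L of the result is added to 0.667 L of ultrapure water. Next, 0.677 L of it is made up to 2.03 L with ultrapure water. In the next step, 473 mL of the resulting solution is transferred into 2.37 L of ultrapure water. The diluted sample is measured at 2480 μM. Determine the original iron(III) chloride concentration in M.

1.61 M

Overall dilution factor = 6 × 2 × 3.003 × 2.999 × 6.011 = 649.
Original = 2480 μM × 649 = 1.61 × 10⁶ μM = 1.61 M.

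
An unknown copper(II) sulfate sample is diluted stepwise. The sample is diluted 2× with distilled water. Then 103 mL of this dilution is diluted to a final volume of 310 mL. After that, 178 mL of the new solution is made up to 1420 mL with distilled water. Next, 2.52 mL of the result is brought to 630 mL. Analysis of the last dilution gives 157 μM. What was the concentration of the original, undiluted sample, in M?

Overall dilution factor = 2 × 3.010 × 7.978 × 250 = 1.20 × 10⁴.
Original = 157 μM × 1.20 × 10⁴ = 1.88 × 10⁶ μM = 1.88 M.

1.88 M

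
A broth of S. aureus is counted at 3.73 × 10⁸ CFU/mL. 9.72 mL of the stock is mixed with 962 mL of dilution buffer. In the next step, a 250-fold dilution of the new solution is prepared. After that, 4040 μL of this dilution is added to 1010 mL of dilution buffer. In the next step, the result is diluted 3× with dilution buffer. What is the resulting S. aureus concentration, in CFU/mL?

Overall dilution factor = 99.97 × 250 × 251 × 3 = 1.88 × 10⁷.
3.73 × 10⁸ CFU/mL / 1.88 × 10⁷ = 19.8 CFU/mL.

19.8 CFU/mL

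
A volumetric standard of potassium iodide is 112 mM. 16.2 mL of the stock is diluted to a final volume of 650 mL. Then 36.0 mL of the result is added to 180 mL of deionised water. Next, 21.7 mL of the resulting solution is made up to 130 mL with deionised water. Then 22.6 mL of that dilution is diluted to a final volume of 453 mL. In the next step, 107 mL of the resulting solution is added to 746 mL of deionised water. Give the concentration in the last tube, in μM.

Overall dilution factor = 40.12 × 6 × 5.991 × 20.04 × 7.972 = 2.30 × 10⁵.
112 mM / 2.30 × 10⁵ = 4.86 × 10⁻⁴ mM = 0.486 μM.

0.486 μM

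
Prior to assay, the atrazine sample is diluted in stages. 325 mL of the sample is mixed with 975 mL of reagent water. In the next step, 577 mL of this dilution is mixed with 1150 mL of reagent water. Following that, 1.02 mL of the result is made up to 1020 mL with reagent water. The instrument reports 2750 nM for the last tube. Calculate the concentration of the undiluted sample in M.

0.0329 M

Overall dilution factor = 4 × 2.993 × 1000 = 1.20 × 10⁴.
Original = 2750 nM × 1.20 × 10⁴ = 3.29 × 10⁷ nM = 0.0329 M.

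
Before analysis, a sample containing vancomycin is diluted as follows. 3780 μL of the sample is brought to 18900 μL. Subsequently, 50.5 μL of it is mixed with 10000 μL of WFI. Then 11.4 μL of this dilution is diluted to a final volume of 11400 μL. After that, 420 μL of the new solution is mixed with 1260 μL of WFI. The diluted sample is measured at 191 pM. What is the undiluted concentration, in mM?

0.760 mM

Overall dilution factor = 5 × 199.0 × 1000 × 4 = 3.98 × 10⁶.
Original = 191 pM × 3.98 × 10⁶ = 7.60 × 10⁸ pM = 0.760 mM.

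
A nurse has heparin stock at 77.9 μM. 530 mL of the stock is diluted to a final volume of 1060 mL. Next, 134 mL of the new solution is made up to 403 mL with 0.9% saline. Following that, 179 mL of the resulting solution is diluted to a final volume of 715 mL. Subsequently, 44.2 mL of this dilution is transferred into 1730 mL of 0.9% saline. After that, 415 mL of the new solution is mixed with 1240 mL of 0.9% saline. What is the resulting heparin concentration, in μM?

0.0203 μM

Overall dilution factor = 2 × 3.007 × 3.994 × 40.14 × 3.988 = 3846.
77.9 μM / 3846 = 0.0203 μM.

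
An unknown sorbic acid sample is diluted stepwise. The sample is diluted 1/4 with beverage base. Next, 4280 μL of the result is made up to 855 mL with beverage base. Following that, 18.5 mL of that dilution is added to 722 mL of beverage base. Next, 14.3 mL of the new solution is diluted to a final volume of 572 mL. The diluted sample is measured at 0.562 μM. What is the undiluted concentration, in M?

Overall dilution factor = 4 × 199.8 × 40.03 × 40 = 1.28 × 10⁶.
Original = 0.562 μM × 1.28 × 10⁶ = 7.19 × 10⁵ μM = 0.719 M.

0.719 M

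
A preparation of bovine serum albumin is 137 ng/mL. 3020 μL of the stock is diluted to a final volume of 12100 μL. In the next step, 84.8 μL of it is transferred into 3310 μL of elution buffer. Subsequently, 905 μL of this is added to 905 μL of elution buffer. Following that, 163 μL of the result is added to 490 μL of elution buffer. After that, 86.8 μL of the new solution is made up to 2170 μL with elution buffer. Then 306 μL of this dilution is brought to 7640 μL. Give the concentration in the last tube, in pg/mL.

0.171 pg/mL

Overall dilution factor = 4.007 × 40.03 × 2 × 4.006 × 25 × 24.97 = 8.02 × 10⁵.
137 ng/mL / 8.02 × 10⁵ = 1.71 × 10⁻⁴ ng/mL = 0.171 pg/mL.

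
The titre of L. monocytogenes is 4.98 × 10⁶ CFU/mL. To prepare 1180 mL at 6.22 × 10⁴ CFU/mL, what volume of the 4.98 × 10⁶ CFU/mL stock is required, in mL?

14.7 mL

V₁ = C₂V₂/C₁ = 6.22 × 10⁴ × 1180 / 4.98 × 10⁶ = 14.7 mL.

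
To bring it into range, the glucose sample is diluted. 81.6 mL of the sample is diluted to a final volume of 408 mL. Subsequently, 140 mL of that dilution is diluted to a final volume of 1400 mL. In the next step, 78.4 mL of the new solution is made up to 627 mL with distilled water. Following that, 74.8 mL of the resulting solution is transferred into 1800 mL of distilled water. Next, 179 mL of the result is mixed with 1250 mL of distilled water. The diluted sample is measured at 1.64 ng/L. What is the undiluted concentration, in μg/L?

Overall dilution factor = 5 × 10 × 7.997 × 25.06 × 7.983 = 8.00 × 10⁴.
Original = 1.64 ng/L × 8.00 × 10⁴ = 1.31 × 10⁵ ng/L = 131 μg/L.

131 μg/L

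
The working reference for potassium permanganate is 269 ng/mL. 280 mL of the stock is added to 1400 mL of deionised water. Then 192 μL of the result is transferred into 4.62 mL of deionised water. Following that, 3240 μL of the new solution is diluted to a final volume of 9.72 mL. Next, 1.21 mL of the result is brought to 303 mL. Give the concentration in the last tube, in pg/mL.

Overall dilution factor = 6 × 25.06 × 3 × 250.4 = 1.13 × 10⁵.
269 ng/mL / 1.13 × 10⁵ = 2.38 × 10⁻³ ng/mL = 2.38 pg/mL.

2.38 pg/mL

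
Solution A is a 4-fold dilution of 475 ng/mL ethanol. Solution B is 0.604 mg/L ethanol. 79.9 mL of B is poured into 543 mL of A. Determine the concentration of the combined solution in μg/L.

C_A = 475 ng/mL / 4 = 119 ng/mL.
C_B = 0.604 mg/L = 604 ng/mL.
C_mix = (C_A·V_A + C_B·V_B)/(V_A + V_B) = (119×543 + 604×79.9) / 622.9 = 181 ng/mL = 181 μg/L.

181 μg/L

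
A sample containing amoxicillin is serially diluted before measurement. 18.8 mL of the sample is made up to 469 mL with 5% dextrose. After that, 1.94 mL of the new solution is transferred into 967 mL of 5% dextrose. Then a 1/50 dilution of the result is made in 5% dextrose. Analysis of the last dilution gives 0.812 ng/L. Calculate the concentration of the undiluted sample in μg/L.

506 μg/L

Overall dilution factor = 24.95 × 499.5 × 50 = 6.23 × 10⁵.
Original = 0.812 ng/L × 6.23 × 10⁵ = 5.06 × 10⁵ ng/L = 506 μg/L.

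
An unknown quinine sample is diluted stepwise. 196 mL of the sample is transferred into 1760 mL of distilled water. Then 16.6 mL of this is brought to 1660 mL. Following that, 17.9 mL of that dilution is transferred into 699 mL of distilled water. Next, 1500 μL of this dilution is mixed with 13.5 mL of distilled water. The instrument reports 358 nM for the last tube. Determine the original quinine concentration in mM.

143 mM

Overall dilution factor = 9.980 × 100 × 40.05 × 10 = 4.00 × 10⁵.
Original = 358 nM × 4.00 × 10⁵ = 1.43 × 10⁸ nM = 143 mM.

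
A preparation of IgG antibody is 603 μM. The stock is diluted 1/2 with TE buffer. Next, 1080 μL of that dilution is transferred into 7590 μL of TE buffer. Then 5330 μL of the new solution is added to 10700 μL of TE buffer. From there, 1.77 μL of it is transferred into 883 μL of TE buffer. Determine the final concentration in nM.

25.0 nM

Overall dilution factor = 2 × 8.028 × 3.008 × 499.9 = 2.41 × 10⁴.
603 μM / 2.41 × 10⁴ = 0.0250 μM = 25.0 nM.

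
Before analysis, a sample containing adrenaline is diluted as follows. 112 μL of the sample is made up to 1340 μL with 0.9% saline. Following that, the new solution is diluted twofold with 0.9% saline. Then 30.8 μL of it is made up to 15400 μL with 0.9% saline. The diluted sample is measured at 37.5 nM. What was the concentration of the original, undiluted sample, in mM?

Overall dilution factor = 11.96 × 2 × 500 = 1.20 × 10⁴.
Original = 37.5 nM × 1.20 × 10⁴ = 4.49 × 10⁵ nM = 0.449 mM.

0.449 mM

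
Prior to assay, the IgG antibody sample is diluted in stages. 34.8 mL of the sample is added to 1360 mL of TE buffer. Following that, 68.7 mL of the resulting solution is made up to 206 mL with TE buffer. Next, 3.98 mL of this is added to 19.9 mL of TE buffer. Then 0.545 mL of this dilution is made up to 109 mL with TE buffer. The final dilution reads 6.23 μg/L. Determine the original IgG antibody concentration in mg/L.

Overall dilution factor = 40.08 × 2.999 × 6 × 200 = 1.44 × 10⁵.
Original = 6.23 μg/L × 1.44 × 10⁵ = 8.98 × 10⁵ μg/L = 898 mg/L.

898 mg/L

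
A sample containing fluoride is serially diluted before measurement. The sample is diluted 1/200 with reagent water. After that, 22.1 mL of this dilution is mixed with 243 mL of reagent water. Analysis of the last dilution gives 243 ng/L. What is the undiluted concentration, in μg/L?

583 μg/L

Overall dilution factor = 200 × 12.00 = 2399.
Original = 243 ng/L × 2399 = 5.83 × 10⁵ ng/L = 583 μg/L.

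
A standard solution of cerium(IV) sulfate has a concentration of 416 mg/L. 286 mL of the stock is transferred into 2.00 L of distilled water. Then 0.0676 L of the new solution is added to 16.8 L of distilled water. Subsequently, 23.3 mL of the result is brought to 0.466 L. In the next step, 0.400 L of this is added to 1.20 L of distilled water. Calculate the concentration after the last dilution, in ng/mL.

2.61 ng/mL

Overall dilution factor = 7.993 × 249.5 × 20 × 4 = 1.60 × 10⁵.
416 mg/L / 1.60 × 10⁵ = 2.61 × 10⁻³ mg/L = 2.61 ng/mL.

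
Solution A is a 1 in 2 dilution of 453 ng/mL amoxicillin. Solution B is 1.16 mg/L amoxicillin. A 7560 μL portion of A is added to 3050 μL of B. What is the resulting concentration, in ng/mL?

C_A = 453 ng/mL / 2 = 226 ng/mL.
C_B = 1.16 mg/L = 1160 ng/mL.
C_mix = (C_A·V_A + C_B·V_B)/(V_A + V_B) = (226×7560 + 1160×3050) / 10610 = 495 ng/mL.

495 ng/mL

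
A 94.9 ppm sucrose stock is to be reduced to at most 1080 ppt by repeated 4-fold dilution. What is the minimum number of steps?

9

Need 4ⁿ ≥ 8.79 × 10⁴, so n ≥ log(8.79 × 10⁴)/log(4) = 8.21.
Minimum whole steps: n = 9.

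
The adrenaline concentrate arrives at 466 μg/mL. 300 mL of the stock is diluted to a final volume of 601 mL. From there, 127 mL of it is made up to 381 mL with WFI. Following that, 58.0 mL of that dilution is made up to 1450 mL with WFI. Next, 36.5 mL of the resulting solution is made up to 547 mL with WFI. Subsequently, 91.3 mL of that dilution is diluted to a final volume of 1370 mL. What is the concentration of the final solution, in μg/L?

Overall dilution factor = 2.003 × 3 × 25 × 14.99 × 15.01 = 3.38 × 10⁴.
466 μg/mL / 3.38 × 10⁴ = 0.0138 μg/mL = 13.8 μg/L.

13.8 μg/L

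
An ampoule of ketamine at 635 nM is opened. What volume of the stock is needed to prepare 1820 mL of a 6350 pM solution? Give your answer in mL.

6350 pM = 6.35 nM.
V₁ = C₂V₂/C₁ = 6.35 × 1820 / 635 = 18.2 mL.

18.2 mL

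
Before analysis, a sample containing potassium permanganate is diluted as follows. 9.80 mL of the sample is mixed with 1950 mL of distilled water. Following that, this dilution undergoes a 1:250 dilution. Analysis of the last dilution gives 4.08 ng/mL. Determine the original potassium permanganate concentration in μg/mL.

Overall dilution factor = 200.0 × 250 = 5.00 × 10⁴.
Original = 4.08 ng/mL × 5.00 × 10⁴ = 2.04 × 10⁵ ng/mL = 204 μg/mL.

204 μg/mL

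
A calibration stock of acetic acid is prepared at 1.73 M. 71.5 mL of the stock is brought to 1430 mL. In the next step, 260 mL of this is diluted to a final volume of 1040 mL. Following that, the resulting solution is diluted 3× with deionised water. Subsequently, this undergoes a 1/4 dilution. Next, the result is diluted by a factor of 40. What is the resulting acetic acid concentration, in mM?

Overall dilution factor = 20 × 4 × 3 × 4 × 40 = 3.84 × 10⁴.
1.73 M / 3.84 × 10⁴ = 4.51 × 10⁻⁵ M = 0.0451 mM.

0.0451 mM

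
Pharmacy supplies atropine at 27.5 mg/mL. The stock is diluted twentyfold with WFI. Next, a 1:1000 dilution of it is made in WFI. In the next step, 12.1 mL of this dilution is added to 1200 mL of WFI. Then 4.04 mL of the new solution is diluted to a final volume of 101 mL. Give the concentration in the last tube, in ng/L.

549 ng/L

Overall dilution factor = 20 × 1000 × 100.2 × 25 = 5.01 × 10⁷.
27.5 mg/mL / 5.01 × 10⁷ = 5.49 × 10⁻⁷ mg/mL = 549 ng/L.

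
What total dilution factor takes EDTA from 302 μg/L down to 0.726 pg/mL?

Factor = C₀/C_target = 302 μg/L / 0.726 pg/mL = 4.16 × 10⁵.

4.16 × 10⁵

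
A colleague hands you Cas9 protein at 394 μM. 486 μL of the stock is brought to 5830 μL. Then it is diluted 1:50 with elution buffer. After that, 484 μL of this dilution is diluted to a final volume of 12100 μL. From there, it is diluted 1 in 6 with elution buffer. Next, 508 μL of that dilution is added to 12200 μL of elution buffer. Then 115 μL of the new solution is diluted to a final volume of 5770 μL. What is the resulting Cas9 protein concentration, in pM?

Overall dilution factor = 12.00 × 50 × 25 × 6 × 25.02 × 50.17 = 1.13 × 10⁸.
394 μM / 1.13 × 10⁸ = 3.49 × 10⁻⁶ μM = 3.49 pM.

3.49 pM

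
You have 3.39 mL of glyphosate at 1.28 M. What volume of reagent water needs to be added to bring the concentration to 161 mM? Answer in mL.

161 mM = 0.161 M.
V₂ = C₁V₁/C₂ = 1.28 × 3.39 / 0.161 = 27.0 mL.
Diluent to add = V₂ − V₁ = 27.0 − 3.39 = 23.6 mL.

23.6 mL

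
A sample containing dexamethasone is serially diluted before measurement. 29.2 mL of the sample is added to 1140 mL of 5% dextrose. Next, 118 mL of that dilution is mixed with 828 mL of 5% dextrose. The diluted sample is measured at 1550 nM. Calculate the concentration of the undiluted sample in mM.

0.498 mM

Overall dilution factor = 40.04 × 8.017 = 321.
Original = 1550 nM × 321 = 4.98 × 10⁵ nM = 0.498 mM.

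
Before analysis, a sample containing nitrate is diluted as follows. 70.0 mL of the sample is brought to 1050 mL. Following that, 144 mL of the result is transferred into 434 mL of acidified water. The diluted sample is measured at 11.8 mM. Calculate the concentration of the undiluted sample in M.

0.710 M

Overall dilution factor = 15 × 4.014 = 60.2.
Original = 11.8 mM × 60.2 = 710 mM = 0.710 M.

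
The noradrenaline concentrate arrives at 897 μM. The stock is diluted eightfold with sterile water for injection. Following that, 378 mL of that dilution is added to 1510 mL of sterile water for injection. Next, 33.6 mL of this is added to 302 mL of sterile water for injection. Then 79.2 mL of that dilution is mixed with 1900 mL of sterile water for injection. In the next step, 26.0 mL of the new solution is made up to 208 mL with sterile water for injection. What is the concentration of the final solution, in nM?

Overall dilution factor = 8 × 4.995 × 9.988 × 24.99 × 8 = 7.98 × 10⁴.
897 μM / 7.98 × 10⁴ = 0.0112 μM = 11.2 nM.

11.2 nM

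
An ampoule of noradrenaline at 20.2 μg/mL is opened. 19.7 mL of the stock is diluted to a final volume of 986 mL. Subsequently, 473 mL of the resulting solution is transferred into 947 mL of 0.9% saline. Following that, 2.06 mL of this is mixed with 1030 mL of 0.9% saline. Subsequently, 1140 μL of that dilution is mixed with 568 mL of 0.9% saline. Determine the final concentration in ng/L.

0.537 ng/L

Overall dilution factor = 50.05 × 3.002 × 501 × 499.2 = 3.76 × 10⁷.
20.2 μg/mL / 3.76 × 10⁷ = 5.37 × 10⁻⁷ μg/mL = 0.537 ng/L.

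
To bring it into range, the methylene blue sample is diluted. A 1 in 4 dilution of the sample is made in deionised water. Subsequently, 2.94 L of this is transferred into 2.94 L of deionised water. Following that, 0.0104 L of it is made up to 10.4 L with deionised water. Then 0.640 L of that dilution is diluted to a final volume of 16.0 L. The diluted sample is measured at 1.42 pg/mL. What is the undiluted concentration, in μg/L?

284 μg/L

Overall dilution factor = 4 × 2 × 1000 × 25 = 2.00 × 10⁵.
Original = 1.42 pg/mL × 2.00 × 10⁵ = 2.84 × 10⁵ pg/mL = 284 μg/L.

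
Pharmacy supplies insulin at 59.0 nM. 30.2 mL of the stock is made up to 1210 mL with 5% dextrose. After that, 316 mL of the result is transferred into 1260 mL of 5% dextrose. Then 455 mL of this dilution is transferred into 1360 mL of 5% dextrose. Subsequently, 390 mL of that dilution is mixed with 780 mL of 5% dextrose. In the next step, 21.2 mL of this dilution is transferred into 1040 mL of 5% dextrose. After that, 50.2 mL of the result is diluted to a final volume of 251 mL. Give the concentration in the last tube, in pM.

Overall dilution factor = 40.07 × 4.987 × 3.989 × 3 × 50.06 × 5 = 5.99 × 10⁵.
59.0 nM / 5.99 × 10⁵ = 9.86 × 10⁻⁵ nM = 0.0986 pM.

0.0986 pM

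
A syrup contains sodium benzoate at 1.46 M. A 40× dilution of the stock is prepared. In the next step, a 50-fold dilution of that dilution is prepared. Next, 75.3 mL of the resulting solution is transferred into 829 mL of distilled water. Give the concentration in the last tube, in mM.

0.0608 mM

Overall dilution factor = 40 × 50 × 12.01 = 2.40 × 10⁴.
1.46 M / 2.40 × 10⁴ = 6.08 × 10⁻⁵ M = 0.0608 mM.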